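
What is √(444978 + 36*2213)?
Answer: 3*√58294 ≈ 724.32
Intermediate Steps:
√(444978 + 36*2213) = √(444978 + 79668) = √524646 = 3*√58294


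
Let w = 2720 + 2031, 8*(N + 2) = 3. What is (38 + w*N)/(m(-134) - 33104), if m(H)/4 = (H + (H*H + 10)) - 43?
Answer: -61459/304416 ≈ -0.20189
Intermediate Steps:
N = -13/8 (N = -2 + (⅛)*3 = -2 + 3/8 = -13/8 ≈ -1.6250)
w = 4751
m(H) = -132 + 4*H + 4*H² (m(H) = 4*((H + (H*H + 10)) - 43) = 4*((H + (H² + 10)) - 43) = 4*((H + (10 + H²)) - 43) = 4*((10 + H + H²) - 43) = 4*(-33 + H + H²) = -132 + 4*H + 4*H²)
(38 + w*N)/(m(-134) - 33104) = (38 + 4751*(-13/8))/((-132 + 4*(-134) + 4*(-134)²) - 33104) = (38 - 61763/8)/((-132 - 536 + 4*17956) - 33104) = -61459/(8*((-132 - 536 + 71824) - 33104)) = -61459/(8*(71156 - 33104)) = -61459/8/38052 = -61459/8*1/38052 = -61459/304416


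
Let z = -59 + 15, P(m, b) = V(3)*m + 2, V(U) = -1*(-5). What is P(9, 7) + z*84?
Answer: -3649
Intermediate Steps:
V(U) = 5
P(m, b) = 2 + 5*m (P(m, b) = 5*m + 2 = 2 + 5*m)
z = -44
P(9, 7) + z*84 = (2 + 5*9) - 44*84 = (2 + 45) - 3696 = 47 - 3696 = -3649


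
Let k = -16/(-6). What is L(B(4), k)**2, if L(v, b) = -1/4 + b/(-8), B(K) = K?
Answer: 49/144 ≈ 0.34028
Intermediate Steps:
k = 8/3 (k = -16*(-1/6) = 8/3 ≈ 2.6667)
L(v, b) = -1/4 - b/8 (L(v, b) = -1*1/4 + b*(-1/8) = -1/4 - b/8)
L(B(4), k)**2 = (-1/4 - 1/8*8/3)**2 = (-1/4 - 1/3)**2 = (-7/12)**2 = 49/144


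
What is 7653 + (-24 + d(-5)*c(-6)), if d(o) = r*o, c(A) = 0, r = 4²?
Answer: 7629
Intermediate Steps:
r = 16
d(o) = 16*o
7653 + (-24 + d(-5)*c(-6)) = 7653 + (-24 + (16*(-5))*0) = 7653 + (-24 - 80*0) = 7653 + (-24 + 0) = 7653 - 24 = 7629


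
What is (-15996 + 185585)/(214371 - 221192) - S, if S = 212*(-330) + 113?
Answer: 476256798/6821 ≈ 69822.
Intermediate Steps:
S = -69847 (S = -69960 + 113 = -69847)
(-15996 + 185585)/(214371 - 221192) - S = (-15996 + 185585)/(214371 - 221192) - 1*(-69847) = 169589/(-6821) + 69847 = 169589*(-1/6821) + 69847 = -169589/6821 + 69847 = 476256798/6821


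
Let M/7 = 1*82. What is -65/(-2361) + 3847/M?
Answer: 9120077/1355214 ≈ 6.7296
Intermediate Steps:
M = 574 (M = 7*(1*82) = 7*82 = 574)
-65/(-2361) + 3847/M = -65/(-2361) + 3847/574 = -65*(-1/2361) + 3847*(1/574) = 65/2361 + 3847/574 = 9120077/1355214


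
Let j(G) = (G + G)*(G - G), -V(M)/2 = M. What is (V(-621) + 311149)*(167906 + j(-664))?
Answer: 52452323246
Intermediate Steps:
V(M) = -2*M
j(G) = 0 (j(G) = (2*G)*0 = 0)
(V(-621) + 311149)*(167906 + j(-664)) = (-2*(-621) + 311149)*(167906 + 0) = (1242 + 311149)*167906 = 312391*167906 = 52452323246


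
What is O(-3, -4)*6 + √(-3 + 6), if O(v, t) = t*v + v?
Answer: 54 + √3 ≈ 55.732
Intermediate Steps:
O(v, t) = v + t*v
O(-3, -4)*6 + √(-3 + 6) = -3*(1 - 4)*6 + √(-3 + 6) = -3*(-3)*6 + √3 = 9*6 + √3 = 54 + √3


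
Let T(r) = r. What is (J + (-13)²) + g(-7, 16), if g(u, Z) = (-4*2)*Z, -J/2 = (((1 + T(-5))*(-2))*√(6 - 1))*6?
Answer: 41 - 96*√5 ≈ -173.66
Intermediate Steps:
J = -96*√5 (J = -2*((1 - 5)*(-2))*√(6 - 1)*6 = -2*(-4*(-2))*√5*6 = -2*8*√5*6 = -96*√5 ≈ -214.66)
g(u, Z) = -8*Z
(J + (-13)²) + g(-7, 16) = (-96*√5 + (-13)²) - 8*16 = (-96*√5 + 169) - 128 = (169 - 96*√5) - 128 = 41 - 96*√5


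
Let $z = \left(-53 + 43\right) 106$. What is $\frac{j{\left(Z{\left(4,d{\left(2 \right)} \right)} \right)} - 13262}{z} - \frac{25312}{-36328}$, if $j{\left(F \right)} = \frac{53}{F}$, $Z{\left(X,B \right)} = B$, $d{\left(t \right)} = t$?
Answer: $\frac{126912491}{9626920} \approx 13.183$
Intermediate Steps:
$z = -1060$ ($z = \left(-10\right) 106 = -1060$)
$\frac{j{\left(Z{\left(4,d{\left(2 \right)} \right)} \right)} - 13262}{z} - \frac{25312}{-36328} = \frac{\frac{53}{2} - 13262}{-1060} - \frac{25312}{-36328} = \left(53 \cdot \frac{1}{2} - 13262\right) \left(- \frac{1}{1060}\right) - - \frac{3164}{4541} = \left(\frac{53}{2} - 13262\right) \left(- \frac{1}{1060}\right) + \frac{3164}{4541} = \left(- \frac{26471}{2}\right) \left(- \frac{1}{1060}\right) + \frac{3164}{4541} = \frac{26471}{2120} + \frac{3164}{4541} = \frac{126912491}{9626920}$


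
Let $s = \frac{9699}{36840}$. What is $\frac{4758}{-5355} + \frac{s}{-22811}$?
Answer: $- \frac{88854926357}{100002511560} \approx -0.88853$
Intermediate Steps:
$s = \frac{3233}{12280}$ ($s = 9699 \cdot \frac{1}{36840} = \frac{3233}{12280} \approx 0.26327$)
$\frac{4758}{-5355} + \frac{s}{-22811} = \frac{4758}{-5355} + \frac{3233}{12280 \left(-22811\right)} = 4758 \left(- \frac{1}{5355}\right) + \frac{3233}{12280} \left(- \frac{1}{22811}\right) = - \frac{1586}{1785} - \frac{3233}{280119080} = - \frac{88854926357}{100002511560}$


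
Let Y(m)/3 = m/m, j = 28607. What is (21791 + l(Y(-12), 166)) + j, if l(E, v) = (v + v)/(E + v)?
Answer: 8517594/169 ≈ 50400.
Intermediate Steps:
Y(m) = 3 (Y(m) = 3*(m/m) = 3*1 = 3)
l(E, v) = 2*v/(E + v) (l(E, v) = (2*v)/(E + v) = 2*v/(E + v))
(21791 + l(Y(-12), 166)) + j = (21791 + 2*166/(3 + 166)) + 28607 = (21791 + 2*166/169) + 28607 = (21791 + 2*166*(1/169)) + 28607 = (21791 + 332/169) + 28607 = 3683011/169 + 28607 = 8517594/169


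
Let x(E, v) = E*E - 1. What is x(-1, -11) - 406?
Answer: -406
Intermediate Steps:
x(E, v) = -1 + E² (x(E, v) = E² - 1 = -1 + E²)
x(-1, -11) - 406 = (-1 + (-1)²) - 406 = (-1 + 1) - 406 = 0 - 406 = -406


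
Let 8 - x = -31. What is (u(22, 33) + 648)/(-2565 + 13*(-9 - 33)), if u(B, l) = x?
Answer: -229/1037 ≈ -0.22083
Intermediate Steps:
x = 39 (x = 8 - 1*(-31) = 8 + 31 = 39)
u(B, l) = 39
(u(22, 33) + 648)/(-2565 + 13*(-9 - 33)) = (39 + 648)/(-2565 + 13*(-9 - 33)) = 687/(-2565 + 13*(-42)) = 687/(-2565 - 546) = 687/(-3111) = 687*(-1/3111) = -229/1037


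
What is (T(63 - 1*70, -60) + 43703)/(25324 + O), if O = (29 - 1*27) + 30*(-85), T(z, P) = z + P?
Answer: 10909/5694 ≈ 1.9159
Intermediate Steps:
T(z, P) = P + z
O = -2548 (O = (29 - 27) - 2550 = 2 - 2550 = -2548)
(T(63 - 1*70, -60) + 43703)/(25324 + O) = ((-60 + (63 - 1*70)) + 43703)/(25324 - 2548) = ((-60 + (63 - 70)) + 43703)/22776 = ((-60 - 7) + 43703)*(1/22776) = (-67 + 43703)*(1/22776) = 43636*(1/22776) = 10909/5694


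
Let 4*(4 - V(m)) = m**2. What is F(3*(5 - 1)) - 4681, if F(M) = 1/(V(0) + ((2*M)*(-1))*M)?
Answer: -1329405/284 ≈ -4681.0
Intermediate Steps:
V(m) = 4 - m**2/4
F(M) = 1/(4 - 2*M**2) (F(M) = 1/((4 - 1/4*0**2) + ((2*M)*(-1))*M) = 1/((4 - 1/4*0) + (-2*M)*M) = 1/((4 + 0) - 2*M**2) = 1/(4 - 2*M**2))
F(3*(5 - 1)) - 4681 = -1/(-4 + 2*(3*(5 - 1))**2) - 4681 = -1/(-4 + 2*(3*4)**2) - 4681 = -1/(-4 + 2*12**2) - 4681 = -1/(-4 + 2*144) - 4681 = -1/(-4 + 288) - 4681 = -1/284 - 4681 = -1329405/284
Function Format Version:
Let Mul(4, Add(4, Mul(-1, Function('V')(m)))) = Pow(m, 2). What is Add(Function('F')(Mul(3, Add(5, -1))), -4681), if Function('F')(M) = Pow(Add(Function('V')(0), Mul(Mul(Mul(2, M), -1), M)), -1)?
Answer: Rational(-1329405, 284) ≈ -4681.0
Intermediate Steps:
Function('V')(m) = Add(4, Mul(Rational(-1, 4), Pow(m, 2)))
Function('F')(M) = Pow(Add(4, Mul(-2, Pow(M, 2))), -1) (Function('F')(M) = Pow(Add(Add(4, Mul(Rational(-1, 4), Pow(0, 2))), Mul(Mul(Mul(2, M), -1), M)), -1) = Pow(Add(Add(4, Mul(Rational(-1, 4), 0)), Mul(Mul(-2, M), M)), -1) = Pow(Add(Add(4, 0), Mul(-2, Pow(M, 2))), -1) = Pow(Add(4, Mul(-2, Pow(M, 2))), -1))
Add(Function('F')(Mul(3, Add(5, -1))), -4681) = Add(Mul(-1, Pow(Add(-4, Mul(2, Pow(Mul(3, Add(5, -1)), 2))), -1)), -4681) = Add(Mul(-1, Pow(Add(-4, Mul(2, Pow(Mul(3, 4), 2))), -1)), -4681) = Add(Mul(-1, Pow(Add(-4, Mul(2, Pow(12, 2))), -1)), -4681) = Add(Mul(-1, Pow(Add(-4, Mul(2, 144)), -1)), -4681) = Add(Mul(-1, Pow(Add(-4, 288), -1)), -4681) = Add(Mul(-1, Pow(284, -1)), -4681) = Add(Mul(-1, Rational(1, 284)), -4681) = Add(Rational(-1, 284), -4681) = Rational(-1329405, 284)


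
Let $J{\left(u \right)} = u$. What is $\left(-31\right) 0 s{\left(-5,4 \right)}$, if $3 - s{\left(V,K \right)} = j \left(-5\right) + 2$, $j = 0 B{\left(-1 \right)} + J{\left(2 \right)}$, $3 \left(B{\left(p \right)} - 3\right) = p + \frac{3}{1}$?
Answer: $0$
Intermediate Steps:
$B{\left(p \right)} = 4 + \frac{p}{3}$ ($B{\left(p \right)} = 3 + \frac{p + \frac{3}{1}}{3} = 3 + \frac{p + 3 \cdot 1}{3} = 3 + \frac{p + 3}{3} = 3 + \frac{3 + p}{3} = 3 + \left(1 + \frac{p}{3}\right) = 4 + \frac{p}{3}$)
$j = 2$ ($j = 0 \left(4 + \frac{1}{3} \left(-1\right)\right) + 2 = 0 \left(4 - \frac{1}{3}\right) + 2 = 0 \cdot \frac{11}{3} + 2 = 0 + 2 = 2$)
$s{\left(V,K \right)} = 11$ ($s{\left(V,K \right)} = 3 - \left(2 \left(-5\right) + 2\right) = 3 - \left(-10 + 2\right) = 3 - -8 = 3 + 8 = 11$)
$\left(-31\right) 0 s{\left(-5,4 \right)} = \left(-31\right) 0 \cdot 11 = 0 \cdot 11 = 0$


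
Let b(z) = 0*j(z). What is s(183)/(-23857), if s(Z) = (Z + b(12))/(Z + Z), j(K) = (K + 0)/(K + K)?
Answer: -1/47714 ≈ -2.0958e-5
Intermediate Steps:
j(K) = 1/2 (j(K) = K/((2*K)) = K*(1/(2*K)) = 1/2)
b(z) = 0 (b(z) = 0*(1/2) = 0)
s(Z) = 1/2 (s(Z) = (Z + 0)/(Z + Z) = Z/((2*Z)) = Z*(1/(2*Z)) = 1/2)
s(183)/(-23857) = (1/2)/(-23857) = (1/2)*(-1/23857) = -1/47714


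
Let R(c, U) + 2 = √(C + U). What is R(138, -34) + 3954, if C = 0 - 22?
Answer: 3952 + 2*I*√14 ≈ 3952.0 + 7.4833*I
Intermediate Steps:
C = -22
R(c, U) = -2 + √(-22 + U)
R(138, -34) + 3954 = (-2 + √(-22 - 34)) + 3954 = (-2 + √(-56)) + 3954 = (-2 + 2*I*√14) + 3954 = 3952 + 2*I*√14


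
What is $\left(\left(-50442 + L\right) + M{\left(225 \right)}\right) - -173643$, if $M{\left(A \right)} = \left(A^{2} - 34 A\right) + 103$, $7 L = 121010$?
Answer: $\frac{1284963}{7} \approx 1.8357 \cdot 10^{5}$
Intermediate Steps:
$L = \frac{121010}{7}$ ($L = \frac{1}{7} \cdot 121010 = \frac{121010}{7} \approx 17287.0$)
$M{\left(A \right)} = 103 + A^{2} - 34 A$
$\left(\left(-50442 + L\right) + M{\left(225 \right)}\right) - -173643 = \left(\left(-50442 + \frac{121010}{7}\right) + \left(103 + 225^{2} - 7650\right)\right) - -173643 = \left(- \frac{232084}{7} + \left(103 + 50625 - 7650\right)\right) + 173643 = \left(- \frac{232084}{7} + 43078\right) + 173643 = \frac{69462}{7} + 173643 = \frac{1284963}{7}$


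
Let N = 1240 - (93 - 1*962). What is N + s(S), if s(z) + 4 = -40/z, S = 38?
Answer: 39975/19 ≈ 2103.9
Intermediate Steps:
s(z) = -4 - 40/z
N = 2109 (N = 1240 - (93 - 962) = 1240 - 1*(-869) = 1240 + 869 = 2109)
N + s(S) = 2109 + (-4 - 40/38) = 2109 + (-4 - 40*1/38) = 2109 + (-4 - 20/19) = 2109 - 96/19 = 39975/19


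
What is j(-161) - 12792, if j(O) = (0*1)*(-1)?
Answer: -12792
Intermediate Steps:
j(O) = 0 (j(O) = 0*(-1) = 0)
j(-161) - 12792 = 0 - 12792 = -12792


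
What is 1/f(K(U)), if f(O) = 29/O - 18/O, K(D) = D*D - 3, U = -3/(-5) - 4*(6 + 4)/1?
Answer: 38734/275 ≈ 140.85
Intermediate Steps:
U = -197/5 (U = -3*(-⅕) - 4*10*1 = ⅗ - 40*1 = ⅗ - 40 = -197/5 ≈ -39.400)
K(D) = -3 + D² (K(D) = D² - 3 = -3 + D²)
f(O) = 11/O
1/f(K(U)) = 1/(11/(-3 + (-197/5)²)) = 1/(11/(-3 + 38809/25)) = 1/(11/(38734/25)) = 1/(11*(25/38734)) = 1/(275/38734) = 38734/275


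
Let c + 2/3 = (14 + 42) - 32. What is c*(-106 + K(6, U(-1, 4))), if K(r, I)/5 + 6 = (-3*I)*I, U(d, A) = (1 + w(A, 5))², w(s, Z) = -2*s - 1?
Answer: -4310320/3 ≈ -1.4368e+6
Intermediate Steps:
w(s, Z) = -1 - 2*s
U(d, A) = 4*A² (U(d, A) = (1 + (-1 - 2*A))² = (-2*A)² = 4*A²)
K(r, I) = -30 - 15*I² (K(r, I) = -30 + 5*((-3*I)*I) = -30 + 5*(-3*I²) = -30 - 15*I²)
c = 70/3 (c = -⅔ + ((14 + 42) - 32) = -⅔ + (56 - 32) = -⅔ + 24 = 70/3 ≈ 23.333)
c*(-106 + K(6, U(-1, 4))) = 70*(-106 + (-30 - 15*(4*4²)²))/3 = 70*(-106 + (-30 - 15*(4*16)²))/3 = 70*(-106 + (-30 - 15*64²))/3 = 70*(-106 + (-30 - 15*4096))/3 = 70*(-106 + (-30 - 61440))/3 = 70*(-106 - 61470)/3 = (70/3)*(-61576) = -4310320/3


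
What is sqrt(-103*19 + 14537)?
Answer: 2*sqrt(3145) ≈ 112.16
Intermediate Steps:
sqrt(-103*19 + 14537) = sqrt(-1957 + 14537) = sqrt(12580) = 2*sqrt(3145)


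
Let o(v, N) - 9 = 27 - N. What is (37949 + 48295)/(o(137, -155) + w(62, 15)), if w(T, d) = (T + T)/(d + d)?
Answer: 1293660/2927 ≈ 441.97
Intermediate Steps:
w(T, d) = T/d (w(T, d) = (2*T)/((2*d)) = (2*T)*(1/(2*d)) = T/d)
o(v, N) = 36 - N (o(v, N) = 9 + (27 - N) = 36 - N)
(37949 + 48295)/(o(137, -155) + w(62, 15)) = (37949 + 48295)/((36 - 1*(-155)) + 62/15) = 86244/((36 + 155) + 62*(1/15)) = 86244/(191 + 62/15) = 86244/(2927/15) = 86244*(15/2927) = 1293660/2927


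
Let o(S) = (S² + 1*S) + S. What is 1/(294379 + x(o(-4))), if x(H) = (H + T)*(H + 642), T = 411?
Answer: 1/566729 ≈ 1.7645e-6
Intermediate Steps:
o(S) = S² + 2*S (o(S) = (S² + S) + S = (S + S²) + S = S² + 2*S)
x(H) = (411 + H)*(642 + H) (x(H) = (H + 411)*(H + 642) = (411 + H)*(642 + H))
1/(294379 + x(o(-4))) = 1/(294379 + (263862 + (-4*(2 - 4))² + 1053*(-4*(2 - 4)))) = 1/(294379 + (263862 + (-4*(-2))² + 1053*(-4*(-2)))) = 1/(294379 + (263862 + 8² + 1053*8)) = 1/(294379 + (263862 + 64 + 8424)) = 1/(294379 + 272350) = 1/566729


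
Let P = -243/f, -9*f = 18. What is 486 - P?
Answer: 729/2 ≈ 364.50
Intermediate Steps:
f = -2 (f = -⅑*18 = -2)
P = 243/2 (P = -243/(-2) = -243*(-½) = 243/2 ≈ 121.50)
486 - P = 486 - 1*243/2 = 486 - 243/2 = 729/2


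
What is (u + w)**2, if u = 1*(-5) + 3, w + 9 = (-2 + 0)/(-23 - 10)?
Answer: 130321/1089 ≈ 119.67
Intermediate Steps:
w = -295/33 (w = -9 + (-2 + 0)/(-23 - 10) = -9 - 2/(-33) = -9 - 2*(-1/33) = -9 + 2/33 = -295/33 ≈ -8.9394)
u = -2 (u = -5 + 3 = -2)
(u + w)**2 = (-2 - 295/33)**2 = (-361/33)**2 = 130321/1089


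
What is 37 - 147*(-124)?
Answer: 18265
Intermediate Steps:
37 - 147*(-124) = 37 + 18228 = 18265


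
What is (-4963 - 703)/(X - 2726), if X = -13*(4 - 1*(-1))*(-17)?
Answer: 5666/1621 ≈ 3.4954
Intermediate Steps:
X = 1105 (X = -13*(4 + 1)*(-17) = -13*5*(-17) = -65*(-17) = 1105)
(-4963 - 703)/(X - 2726) = (-4963 - 703)/(1105 - 2726) = -5666/(-1621) = -5666*(-1/1621) = 5666/1621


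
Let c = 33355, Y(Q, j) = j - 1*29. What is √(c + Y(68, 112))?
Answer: √33438 ≈ 182.86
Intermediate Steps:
Y(Q, j) = -29 + j (Y(Q, j) = j - 29 = -29 + j)
√(c + Y(68, 112)) = √(33355 + (-29 + 112)) = √(33355 + 83) = √33438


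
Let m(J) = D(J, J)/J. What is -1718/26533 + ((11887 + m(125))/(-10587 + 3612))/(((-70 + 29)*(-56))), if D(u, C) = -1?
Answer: -1739280022421/26557211362500 ≈ -0.065492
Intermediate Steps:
m(J) = -1/J
-1718/26533 + ((11887 + m(125))/(-10587 + 3612))/(((-70 + 29)*(-56))) = -1718/26533 + ((11887 - 1/125)/(-10587 + 3612))/(((-70 + 29)*(-56))) = -1718*1/26533 + ((11887 - 1*1/125)/(-6975))/((-41*(-56))) = -1718/26533 + ((11887 - 1/125)*(-1/6975))/2296 = -1718/26533 + ((1485874/125)*(-1/6975))*(1/2296) = -1718/26533 - 1485874/871875*1/2296 = -1718/26533 - 742937/1000912500 = -1739280022421/26557211362500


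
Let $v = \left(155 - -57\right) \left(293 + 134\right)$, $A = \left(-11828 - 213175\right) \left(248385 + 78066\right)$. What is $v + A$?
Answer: $-73452363829$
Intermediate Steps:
$A = -73452454353$ ($A = \left(-225003\right) 326451 = -73452454353$)
$v = 90524$ ($v = \left(155 + 57\right) 427 = 212 \cdot 427 = 90524$)
$v + A = 90524 - 73452454353 = -73452363829$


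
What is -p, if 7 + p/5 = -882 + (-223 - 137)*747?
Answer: 1349045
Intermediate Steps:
p = -1349045 (p = -35 + 5*(-882 + (-223 - 137)*747) = -35 + 5*(-882 - 360*747) = -35 + 5*(-882 - 268920) = -35 + 5*(-269802) = -35 - 1349010 = -1349045)
-p = -1*(-1349045) = 1349045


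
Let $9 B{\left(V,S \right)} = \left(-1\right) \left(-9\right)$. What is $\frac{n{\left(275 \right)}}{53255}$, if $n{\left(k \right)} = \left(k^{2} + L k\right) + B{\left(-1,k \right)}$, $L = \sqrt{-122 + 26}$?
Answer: $\frac{75626}{53255} + \frac{220 i \sqrt{6}}{10651} \approx 1.4201 + 0.050595 i$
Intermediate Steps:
$B{\left(V,S \right)} = 1$ ($B{\left(V,S \right)} = \frac{\left(-1\right) \left(-9\right)}{9} = \frac{1}{9} \cdot 9 = 1$)
$L = 4 i \sqrt{6}$ ($L = \sqrt{-96} = 4 i \sqrt{6} \approx 9.798 i$)
$n{\left(k \right)} = 1 + k^{2} + 4 i k \sqrt{6}$ ($n{\left(k \right)} = \left(k^{2} + 4 i \sqrt{6} k\right) + 1 = \left(k^{2} + 4 i k \sqrt{6}\right) + 1 = 1 + k^{2} + 4 i k \sqrt{6}$)
$\frac{n{\left(275 \right)}}{53255} = \frac{1 + 275^{2} + 4 i 275 \sqrt{6}}{53255} = \left(1 + 75625 + 1100 i \sqrt{6}\right) \frac{1}{53255} = \left(75626 + 1100 i \sqrt{6}\right) \frac{1}{53255} = \frac{75626}{53255} + \frac{220 i \sqrt{6}}{10651}$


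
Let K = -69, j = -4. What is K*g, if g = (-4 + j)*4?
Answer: 2208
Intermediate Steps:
g = -32 (g = (-4 - 4)*4 = -8*4 = -32)
K*g = -69*(-32) = 2208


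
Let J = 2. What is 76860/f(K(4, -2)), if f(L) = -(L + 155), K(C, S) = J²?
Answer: -25620/53 ≈ -483.40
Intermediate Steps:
K(C, S) = 4 (K(C, S) = 2² = 4)
f(L) = -155 - L (f(L) = -(155 + L) = -155 - L)
76860/f(K(4, -2)) = 76860/(-155 - 1*4) = 76860/(-155 - 4) = 76860/(-159) = 76860*(-1/159) = -25620/53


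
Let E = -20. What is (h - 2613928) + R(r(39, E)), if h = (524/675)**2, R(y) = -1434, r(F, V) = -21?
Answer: -1191624036674/455625 ≈ -2.6154e+6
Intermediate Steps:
h = 274576/455625 (h = (524*(1/675))**2 = (524/675)**2 = 274576/455625 ≈ 0.60264)
(h - 2613928) + R(r(39, E)) = (274576/455625 - 2613928) - 1434 = -1190970670424/455625 - 1434 = -1191624036674/455625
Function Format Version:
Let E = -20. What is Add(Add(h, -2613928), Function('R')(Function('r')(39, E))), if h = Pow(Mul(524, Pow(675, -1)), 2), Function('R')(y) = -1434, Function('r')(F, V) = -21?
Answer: Rational(-1191624036674, 455625) ≈ -2.6154e+6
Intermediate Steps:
h = Rational(274576, 455625) (h = Pow(Mul(524, Rational(1, 675)), 2) = Pow(Rational(524, 675), 2) = Rational(274576, 455625) ≈ 0.60264)
Add(Add(h, -2613928), Function('R')(Function('r')(39, E))) = Add(Add(Rational(274576, 455625), -2613928), -1434) = Add(Rational(-1190970670424, 455625), -1434) = Rational(-1191624036674, 455625)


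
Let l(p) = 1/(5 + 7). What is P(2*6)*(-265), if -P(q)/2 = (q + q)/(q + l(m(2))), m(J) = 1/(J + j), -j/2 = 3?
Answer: 30528/29 ≈ 1052.7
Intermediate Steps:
j = -6 (j = -2*3 = -6)
m(J) = 1/(-6 + J) (m(J) = 1/(J - 6) = 1/(-6 + J))
l(p) = 1/12
P(q) = -4*q/(1/12 + q) (P(q) = -2*(q + q)/(q + 1/12) = -2*2*q/(1/12 + q) = -4*q/(1/12 + q))
P(2*6)*(-265) = -48*2*6/(1 + 12*(2*6))*(-265) = -48*12/(1 + 12*12)*(-265) = -48*12/(1 + 144)*(-265) = -48*12/145*(-265) = -48*12*1/145*(-265) = -576/145*(-265) = 30528/29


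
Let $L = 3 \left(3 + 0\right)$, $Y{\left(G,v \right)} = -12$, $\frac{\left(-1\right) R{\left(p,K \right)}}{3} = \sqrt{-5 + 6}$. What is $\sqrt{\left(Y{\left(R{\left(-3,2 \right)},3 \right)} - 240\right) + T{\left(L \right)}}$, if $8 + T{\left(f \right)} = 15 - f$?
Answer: $i \sqrt{254} \approx 15.937 i$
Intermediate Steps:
$R{\left(p,K \right)} = -3$ ($R{\left(p,K \right)} = - 3 \sqrt{-5 + 6} = - 3 \sqrt{1} = \left(-3\right) 1 = -3$)
$L = 9$ ($L = 3 \cdot 3 = 9$)
$T{\left(f \right)} = 7 - f$ ($T{\left(f \right)} = -8 - \left(-15 + f\right) = 7 - f$)
$\sqrt{\left(Y{\left(R{\left(-3,2 \right)},3 \right)} - 240\right) + T{\left(L \right)}} = \sqrt{\left(-12 - 240\right) + \left(7 - 9\right)} = \sqrt{-252 + \left(7 - 9\right)} = \sqrt{-252 - 2} = \sqrt{-254} = i \sqrt{254}$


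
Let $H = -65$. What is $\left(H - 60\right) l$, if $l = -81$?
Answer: $10125$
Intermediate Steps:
$\left(H - 60\right) l = \left(-65 - 60\right) \left(-81\right) = \left(-125\right) \left(-81\right) = 10125$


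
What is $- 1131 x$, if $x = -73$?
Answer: $82563$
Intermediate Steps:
$- 1131 x = \left(-1131\right) \left(-73\right) = 82563$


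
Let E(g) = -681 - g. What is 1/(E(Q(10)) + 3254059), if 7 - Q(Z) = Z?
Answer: 1/3253381 ≈ 3.0737e-7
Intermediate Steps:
Q(Z) = 7 - Z
1/(E(Q(10)) + 3254059) = 1/((-681 - (7 - 1*10)) + 3254059) = 1/((-681 - (7 - 10)) + 3254059) = 1/((-681 - 1*(-3)) + 3254059) = 1/((-681 + 3) + 3254059) = 1/(-678 + 3254059) = 1/3253381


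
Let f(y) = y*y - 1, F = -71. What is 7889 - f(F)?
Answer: 2849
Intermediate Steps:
f(y) = -1 + y**2 (f(y) = y**2 - 1 = -1 + y**2)
7889 - f(F) = 7889 - (-1 + (-71)**2) = 7889 - (-1 + 5041) = 7889 - 1*5040 = 7889 - 5040 = 2849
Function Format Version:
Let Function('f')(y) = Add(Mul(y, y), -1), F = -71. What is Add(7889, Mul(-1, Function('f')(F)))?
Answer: 2849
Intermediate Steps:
Function('f')(y) = Add(-1, Pow(y, 2)) (Function('f')(y) = Add(Pow(y, 2), -1) = Add(-1, Pow(y, 2)))
Add(7889, Mul(-1, Function('f')(F))) = Add(7889, Mul(-1, Add(-1, Pow(-71, 2)))) = Add(7889, Mul(-1, Add(-1, 5041))) = Add(7889, Mul(-1, 5040)) = Add(7889, -5040) = 2849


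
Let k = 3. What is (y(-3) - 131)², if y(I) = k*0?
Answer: 17161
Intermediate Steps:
y(I) = 0 (y(I) = 3*0 = 0)
(y(-3) - 131)² = (0 - 131)² = (-131)² = 17161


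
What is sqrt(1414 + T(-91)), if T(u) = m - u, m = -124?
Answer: sqrt(1381) ≈ 37.162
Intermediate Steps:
T(u) = -124 - u
sqrt(1414 + T(-91)) = sqrt(1414 + (-124 - 1*(-91))) = sqrt(1414 + (-124 + 91)) = sqrt(1414 - 33) = sqrt(1381)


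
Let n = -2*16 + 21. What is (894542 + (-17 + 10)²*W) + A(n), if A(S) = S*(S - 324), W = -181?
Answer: 889358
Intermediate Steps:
n = -11 (n = -32 + 21 = -11)
A(S) = S*(-324 + S)
(894542 + (-17 + 10)²*W) + A(n) = (894542 + (-17 + 10)²*(-181)) - 11*(-324 - 11) = (894542 + (-7)²*(-181)) - 11*(-335) = (894542 + 49*(-181)) + 3685 = (894542 - 8869) + 3685 = 885673 + 3685 = 889358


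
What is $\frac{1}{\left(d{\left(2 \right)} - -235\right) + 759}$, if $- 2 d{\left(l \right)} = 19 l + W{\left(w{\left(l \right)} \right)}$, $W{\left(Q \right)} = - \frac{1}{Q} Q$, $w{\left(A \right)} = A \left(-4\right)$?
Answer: $\frac{2}{1951} \approx 0.0010251$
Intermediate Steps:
$w{\left(A \right)} = - 4 A$
$W{\left(Q \right)} = -1$
$d{\left(l \right)} = \frac{1}{2} - \frac{19 l}{2}$ ($d{\left(l \right)} = - \frac{19 l - 1}{2} = - \frac{-1 + 19 l}{2} = \frac{1}{2} - \frac{19 l}{2}$)
$\frac{1}{\left(d{\left(2 \right)} - -235\right) + 759} = \frac{1}{\left(\left(\frac{1}{2} - 19\right) - -235\right) + 759} = \frac{1}{\left(\left(\frac{1}{2} - 19\right) + 235\right) + 759} = \frac{1}{\left(- \frac{37}{2} + 235\right) + 759} = \frac{1}{\frac{433}{2} + 759} = \frac{1}{\frac{1951}{2}} = \frac{2}{1951}$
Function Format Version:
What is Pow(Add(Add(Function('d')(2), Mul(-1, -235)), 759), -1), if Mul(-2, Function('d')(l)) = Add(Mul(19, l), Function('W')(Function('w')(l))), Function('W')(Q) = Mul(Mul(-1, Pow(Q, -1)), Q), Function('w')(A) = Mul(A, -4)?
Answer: Rational(2, 1951) ≈ 0.0010251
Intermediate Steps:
Function('w')(A) = Mul(-4, A)
Function('W')(Q) = -1
Function('d')(l) = Add(Rational(1, 2), Mul(Rational(-19, 2), l)) (Function('d')(l) = Mul(Rational(-1, 2), Add(Mul(19, l), -1)) = Mul(Rational(-1, 2), Add(-1, Mul(19, l))) = Add(Rational(1, 2), Mul(Rational(-19, 2), l)))
Pow(Add(Add(Function('d')(2), Mul(-1, -235)), 759), -1) = Pow(Add(Add(Add(Rational(1, 2), Mul(Rational(-19, 2), 2)), Mul(-1, -235)), 759), -1) = Pow(Add(Add(Add(Rational(1, 2), -19), 235), 759), -1) = Pow(Add(Add(Rational(-37, 2), 235), 759), -1) = Pow(Add(Rational(433, 2), 759), -1) = Pow(Rational(1951, 2), -1) = Rational(2, 1951)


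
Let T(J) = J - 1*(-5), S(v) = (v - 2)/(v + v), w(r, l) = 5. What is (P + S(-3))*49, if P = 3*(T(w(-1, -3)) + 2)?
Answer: 10829/6 ≈ 1804.8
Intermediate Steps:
S(v) = (-2 + v)/(2*v) (S(v) = (-2 + v)/((2*v)) = (-2 + v)*(1/(2*v)) = (-2 + v)/(2*v))
T(J) = 5 + J (T(J) = J + 5 = 5 + J)
P = 36 (P = 3*((5 + 5) + 2) = 3*(10 + 2) = 3*12 = 36)
(P + S(-3))*49 = (36 + (½)*(-2 - 3)/(-3))*49 = (36 + (½)*(-⅓)*(-5))*49 = (36 + ⅚)*49 = (221/6)*49 = 10829/6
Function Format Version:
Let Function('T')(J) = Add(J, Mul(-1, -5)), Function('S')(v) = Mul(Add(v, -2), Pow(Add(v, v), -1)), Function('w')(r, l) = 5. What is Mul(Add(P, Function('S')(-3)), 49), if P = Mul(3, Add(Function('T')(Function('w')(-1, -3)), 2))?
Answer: Rational(10829, 6) ≈ 1804.8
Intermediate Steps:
Function('S')(v) = Mul(Rational(1, 2), Pow(v, -1), Add(-2, v)) (Function('S')(v) = Mul(Add(-2, v), Pow(Mul(2, v), -1)) = Mul(Add(-2, v), Mul(Rational(1, 2), Pow(v, -1))) = Mul(Rational(1, 2), Pow(v, -1), Add(-2, v)))
Function('T')(J) = Add(5, J) (Function('T')(J) = Add(J, 5) = Add(5, J))
P = 36 (P = Mul(3, Add(Add(5, 5), 2)) = Mul(3, Add(10, 2)) = Mul(3, 12) = 36)
Mul(Add(P, Function('S')(-3)), 49) = Mul(Add(36, Mul(Rational(1, 2), Pow(-3, -1), Add(-2, -3))), 49) = Mul(Add(36, Mul(Rational(1, 2), Rational(-1, 3), -5)), 49) = Mul(Add(36, Rational(5, 6)), 49) = Mul(Rational(221, 6), 49) = Rational(10829, 6)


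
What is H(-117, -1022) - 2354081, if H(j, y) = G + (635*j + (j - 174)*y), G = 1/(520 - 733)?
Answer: -453897463/213 ≈ -2.1310e+6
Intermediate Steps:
G = -1/213 (G = 1/(-213) = -1/213 ≈ -0.0046948)
H(j, y) = -1/213 + 635*j + y*(-174 + j) (H(j, y) = -1/213 + (635*j + (j - 174)*y) = -1/213 + (635*j + (-174 + j)*y) = -1/213 + (635*j + y*(-174 + j)) = -1/213 + 635*j + y*(-174 + j))
H(-117, -1022) - 2354081 = (-1/213 - 174*(-1022) + 635*(-117) - 117*(-1022)) - 2354081 = (-1/213 + 177828 - 74295 + 119574) - 2354081 = 47521790/213 - 2354081 = -453897463/213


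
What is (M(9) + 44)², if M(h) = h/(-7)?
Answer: 89401/49 ≈ 1824.5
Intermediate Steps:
M(h) = -h/7 (M(h) = h*(-⅐) = -h/7)
(M(9) + 44)² = (-⅐*9 + 44)² = (-9/7 + 44)² = (299/7)² = 89401/49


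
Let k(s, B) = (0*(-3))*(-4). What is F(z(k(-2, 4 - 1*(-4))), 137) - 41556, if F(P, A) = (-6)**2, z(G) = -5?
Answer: -41520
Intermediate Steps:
k(s, B) = 0 (k(s, B) = 0*(-4) = 0)
F(P, A) = 36
F(z(k(-2, 4 - 1*(-4))), 137) - 41556 = 36 - 41556 = -41520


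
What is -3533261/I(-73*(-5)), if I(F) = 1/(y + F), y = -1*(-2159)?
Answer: -8917950764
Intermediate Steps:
y = 2159
I(F) = 1/(2159 + F)
-3533261/I(-73*(-5)) = -3533261/(1/(2159 - 73*(-5))) = -3533261/(1/(2159 + 365)) = -3533261/(1/2524) = -3533261/1/2524 = -3533261*2524 = -8917950764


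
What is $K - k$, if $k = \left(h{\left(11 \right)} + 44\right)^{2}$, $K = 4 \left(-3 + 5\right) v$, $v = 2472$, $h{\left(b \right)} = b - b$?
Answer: $17840$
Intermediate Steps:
$h{\left(b \right)} = 0$
$K = 19776$ ($K = 4 \left(-3 + 5\right) 2472 = 4 \cdot 2 \cdot 2472 = 8 \cdot 2472 = 19776$)
$k = 1936$ ($k = \left(0 + 44\right)^{2} = 44^{2} = 1936$)
$K - k = 19776 - 1936 = 17840$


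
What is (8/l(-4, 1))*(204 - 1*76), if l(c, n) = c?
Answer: -256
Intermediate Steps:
(8/l(-4, 1))*(204 - 1*76) = (8/(-4))*(204 - 1*76) = (8*(-1/4))*(204 - 76) = -2*128 = -256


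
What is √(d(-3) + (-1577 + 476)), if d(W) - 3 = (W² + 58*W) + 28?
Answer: I*√1235 ≈ 35.143*I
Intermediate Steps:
d(W) = 31 + W² + 58*W (d(W) = 3 + ((W² + 58*W) + 28) = 3 + (28 + W² + 58*W) = 31 + W² + 58*W)
√(d(-3) + (-1577 + 476)) = √((31 + (-3)² + 58*(-3)) + (-1577 + 476)) = √((31 + 9 - 174) - 1101) = √(-134 - 1101) = √(-1235) = I*√1235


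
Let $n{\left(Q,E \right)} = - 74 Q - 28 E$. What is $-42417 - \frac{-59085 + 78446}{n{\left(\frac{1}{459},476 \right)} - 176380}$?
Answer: $- \frac{3693495756483}{87076046} \approx -42417.0$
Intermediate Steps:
$-42417 - \frac{-59085 + 78446}{n{\left(\frac{1}{459},476 \right)} - 176380} = -42417 - \frac{-59085 + 78446}{\left(- \frac{74}{459} - 13328\right) - 176380} = -42417 - \frac{19361}{\left(\left(-74\right) \frac{1}{459} - 13328\right) - 176380} = -42417 - \frac{19361}{\left(- \frac{74}{459} - 13328\right) - 176380} = -42417 - \frac{19361}{- \frac{6117626}{459} - 176380} = -42417 - \frac{19361}{- \frac{87076046}{459}} = -42417 - 19361 \left(- \frac{459}{87076046}\right) = -42417 - - \frac{8886699}{87076046} = -42417 + \frac{8886699}{87076046} = - \frac{3693495756483}{87076046}$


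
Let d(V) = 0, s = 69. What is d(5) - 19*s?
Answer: -1311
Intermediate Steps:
d(5) - 19*s = 0 - 19*69 = 0 - 1311 = -1311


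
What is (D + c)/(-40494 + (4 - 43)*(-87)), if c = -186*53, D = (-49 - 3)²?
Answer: 7154/37101 ≈ 0.19283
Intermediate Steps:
D = 2704 (D = (-52)² = 2704)
c = -9858
(D + c)/(-40494 + (4 - 43)*(-87)) = (2704 - 9858)/(-40494 + (4 - 43)*(-87)) = -7154/(-40494 - 39*(-87)) = -7154/(-40494 + 3393) = -7154/(-37101) = -7154*(-1/37101) = 7154/37101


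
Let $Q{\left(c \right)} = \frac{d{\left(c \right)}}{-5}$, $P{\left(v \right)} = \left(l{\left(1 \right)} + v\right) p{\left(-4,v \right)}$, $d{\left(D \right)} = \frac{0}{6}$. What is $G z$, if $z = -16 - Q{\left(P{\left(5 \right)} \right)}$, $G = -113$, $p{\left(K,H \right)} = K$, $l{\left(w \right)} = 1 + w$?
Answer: $1808$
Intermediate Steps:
$d{\left(D \right)} = 0$ ($d{\left(D \right)} = 0 \cdot \frac{1}{6} = 0$)
$P{\left(v \right)} = -8 - 4 v$ ($P{\left(v \right)} = \left(\left(1 + 1\right) + v\right) \left(-4\right) = \left(2 + v\right) \left(-4\right) = -8 - 4 v$)
$Q{\left(c \right)} = 0$ ($Q{\left(c \right)} = \frac{0}{-5} = 0 \left(- \frac{1}{5}\right) = 0$)
$z = -16$ ($z = -16 - 0 = -16 + 0 = -16$)
$G z = \left(-113\right) \left(-16\right) = 1808$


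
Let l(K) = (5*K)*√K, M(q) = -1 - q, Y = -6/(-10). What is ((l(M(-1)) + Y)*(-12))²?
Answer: 1296/25 ≈ 51.840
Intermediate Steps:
Y = ⅗ (Y = -6*(-⅒) = ⅗ ≈ 0.60000)
l(K) = 5*K^(3/2)
((l(M(-1)) + Y)*(-12))² = ((5*(-1 - 1*(-1))^(3/2) + ⅗)*(-12))² = ((5*(-1 + 1)^(3/2) + ⅗)*(-12))² = ((5*0^(3/2) + ⅗)*(-12))² = ((5*0 + ⅗)*(-12))² = ((0 + ⅗)*(-12))² = ((⅗)*(-12))² = (-36/5)² = 1296/25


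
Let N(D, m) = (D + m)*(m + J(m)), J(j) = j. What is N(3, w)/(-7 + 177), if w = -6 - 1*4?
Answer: 14/17 ≈ 0.82353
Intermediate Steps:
w = -10 (w = -6 - 4 = -10)
N(D, m) = 2*m*(D + m) (N(D, m) = (D + m)*(m + m) = (D + m)*(2*m) = 2*m*(D + m))
N(3, w)/(-7 + 177) = (2*(-10)*(3 - 10))/(-7 + 177) = (2*(-10)*(-7))/170 = 140*(1/170) = 14/17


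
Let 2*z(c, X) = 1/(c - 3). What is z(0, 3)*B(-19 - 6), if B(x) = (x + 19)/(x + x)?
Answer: -1/50 ≈ -0.020000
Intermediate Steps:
z(c, X) = 1/(2*(-3 + c)) (z(c, X) = 1/(2*(c - 3)) = 1/(2*(-3 + c)))
B(x) = (19 + x)/(2*x) (B(x) = (19 + x)/((2*x)) = (19 + x)*(1/(2*x)) = (19 + x)/(2*x))
z(0, 3)*B(-19 - 6) = (1/(2*(-3 + 0)))*((19 + (-19 - 6))/(2*(-19 - 6))) = ((½)/(-3))*((½)*(19 - 25)/(-25)) = ((½)*(-⅓))*((½)*(-1/25)*(-6)) = -⅙*3/25 = -1/50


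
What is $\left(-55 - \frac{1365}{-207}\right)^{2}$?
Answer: $\frac{11155600}{4761} \approx 2343.1$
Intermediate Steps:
$\left(-55 - \frac{1365}{-207}\right)^{2} = \left(-55 - - \frac{455}{69}\right)^{2} = \left(-55 + \frac{455}{69}\right)^{2} = \left(- \frac{3340}{69}\right)^{2} = \frac{11155600}{4761}$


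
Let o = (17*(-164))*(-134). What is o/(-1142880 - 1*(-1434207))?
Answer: 373592/291327 ≈ 1.2824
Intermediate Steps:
o = 373592 (o = -2788*(-134) = 373592)
o/(-1142880 - 1*(-1434207)) = 373592/(-1142880 - 1*(-1434207)) = 373592/(-1142880 + 1434207) = 373592/291327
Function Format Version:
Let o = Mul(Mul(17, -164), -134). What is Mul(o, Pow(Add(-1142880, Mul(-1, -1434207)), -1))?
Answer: Rational(373592, 291327) ≈ 1.2824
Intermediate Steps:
o = 373592 (o = Mul(-2788, -134) = 373592)
Mul(o, Pow(Add(-1142880, Mul(-1, -1434207)), -1)) = Mul(373592, Pow(Add(-1142880, Mul(-1, -1434207)), -1)) = Mul(373592, Pow(Add(-1142880, 1434207), -1)) = Mul(373592, Pow(291327, -1)) = Mul(373592, Rational(1, 291327)) = Rational(373592, 291327)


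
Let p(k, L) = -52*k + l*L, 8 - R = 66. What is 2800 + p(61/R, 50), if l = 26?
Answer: 120486/29 ≈ 4154.7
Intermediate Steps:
R = -58 (R = 8 - 1*66 = 8 - 66 = -58)
p(k, L) = -52*k + 26*L
2800 + p(61/R, 50) = 2800 + (-3172/(-58) + 26*50) = 2800 + (-3172*(-1)/58 + 1300) = 2800 + (-52*(-61/58) + 1300) = 2800 + (1586/29 + 1300) = 2800 + 39286/29 = 120486/29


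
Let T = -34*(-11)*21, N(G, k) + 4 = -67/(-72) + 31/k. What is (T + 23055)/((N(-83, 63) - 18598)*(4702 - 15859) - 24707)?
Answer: 1730904/11620108351 ≈ 0.00014896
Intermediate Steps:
N(G, k) = -221/72 + 31/k (N(G, k) = -4 + (-67/(-72) + 31/k) = -4 + (-67*(-1/72) + 31/k) = -4 + (67/72 + 31/k) = -221/72 + 31/k)
T = 7854 (T = 374*21 = 7854)
(T + 23055)/((N(-83, 63) - 18598)*(4702 - 15859) - 24707) = (7854 + 23055)/(((-221/72 + 31/63) - 18598)*(4702 - 15859) - 24707) = 30909/(((-221/72 + 31*(1/63)) - 18598)*(-11157) - 24707) = 30909/(((-221/72 + 31/63) - 18598)*(-11157) - 24707) = 30909/((-433/168 - 18598)*(-11157) - 24707) = 30909/(-3124897/168*(-11157) - 24707) = 30909/(11621491943/56 - 24707) = 30909/(11620108351/56) = 30909*(56/11620108351) = 1730904/11620108351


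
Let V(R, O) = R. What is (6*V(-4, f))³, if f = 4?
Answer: -13824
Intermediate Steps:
(6*V(-4, f))³ = (6*(-4))³ = (-24)³ = -13824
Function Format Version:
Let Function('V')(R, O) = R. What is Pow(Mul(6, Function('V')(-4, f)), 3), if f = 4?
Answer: -13824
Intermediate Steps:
Pow(Mul(6, Function('V')(-4, f)), 3) = Pow(Mul(6, -4), 3) = Pow(-24, 3) = -13824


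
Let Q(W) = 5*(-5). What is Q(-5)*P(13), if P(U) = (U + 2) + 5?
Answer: -500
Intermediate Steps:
Q(W) = -25
P(U) = 7 + U (P(U) = (2 + U) + 5 = 7 + U)
Q(-5)*P(13) = -25*(7 + 13) = -25*20 = -500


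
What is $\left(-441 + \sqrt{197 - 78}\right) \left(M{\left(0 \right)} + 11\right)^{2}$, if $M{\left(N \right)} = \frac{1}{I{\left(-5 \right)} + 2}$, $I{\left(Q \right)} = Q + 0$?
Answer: $-50176 + \frac{1024 \sqrt{119}}{9} \approx -48935.0$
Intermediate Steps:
$I{\left(Q \right)} = Q$
$M{\left(N \right)} = - \frac{1}{3}$ ($M{\left(N \right)} = \frac{1}{-5 + 2} = \frac{1}{-3} = - \frac{1}{3}$)
$\left(-441 + \sqrt{197 - 78}\right) \left(M{\left(0 \right)} + 11\right)^{2} = \left(-441 + \sqrt{197 - 78}\right) \left(- \frac{1}{3} + 11\right)^{2} = \left(-441 + \sqrt{119}\right) \left(\frac{32}{3}\right)^{2} = \left(-441 + \sqrt{119}\right) \frac{1024}{9} = -50176 + \frac{1024 \sqrt{119}}{9}$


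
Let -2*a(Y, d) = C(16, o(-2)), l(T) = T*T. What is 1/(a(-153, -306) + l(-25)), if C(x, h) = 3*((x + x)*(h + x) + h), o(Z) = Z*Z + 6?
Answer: -1/638 ≈ -0.0015674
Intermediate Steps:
o(Z) = 6 + Z² (o(Z) = Z² + 6 = 6 + Z²)
l(T) = T²
C(x, h) = 3*h + 6*x*(h + x) (C(x, h) = 3*((2*x)*(h + x) + h) = 3*(2*x*(h + x) + h) = 3*(h + 2*x*(h + x)) = 3*h + 6*x*(h + x))
a(Y, d) = -1263 (a(Y, d) = -(3*(6 + (-2)²) + 6*16² + 6*(6 + (-2)²)*16)/2 = -(3*(6 + 4) + 6*256 + 6*(6 + 4)*16)/2 = -(3*10 + 1536 + 6*10*16)/2 = -(30 + 1536 + 960)/2 = -½*2526 = -1263)
1/(a(-153, -306) + l(-25)) = 1/(-1263 + (-25)²) = 1/(-1263 + 625) = 1/(-638) = -1/638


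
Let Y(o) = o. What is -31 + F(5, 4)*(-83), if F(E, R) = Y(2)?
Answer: -197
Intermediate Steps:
F(E, R) = 2
-31 + F(5, 4)*(-83) = -31 + 2*(-83) = -31 - 166 = -197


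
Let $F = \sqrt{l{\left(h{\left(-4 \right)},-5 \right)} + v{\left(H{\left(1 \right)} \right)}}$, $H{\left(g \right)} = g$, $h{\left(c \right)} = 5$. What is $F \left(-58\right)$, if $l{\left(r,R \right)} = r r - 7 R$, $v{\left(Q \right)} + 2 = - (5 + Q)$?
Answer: $- 116 \sqrt{13} \approx -418.24$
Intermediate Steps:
$v{\left(Q \right)} = -7 - Q$ ($v{\left(Q \right)} = -2 - \left(5 + Q\right) = -7 - Q$)
$l{\left(r,R \right)} = r^{2} - 7 R$
$F = 2 \sqrt{13}$ ($F = \sqrt{\left(5^{2} - -35\right) - 8} = \sqrt{\left(25 + 35\right) - 8} = \sqrt{60 - 8} = \sqrt{52} = 2 \sqrt{13} \approx 7.2111$)
$F \left(-58\right) = 2 \sqrt{13} \left(-58\right) = - 116 \sqrt{13}$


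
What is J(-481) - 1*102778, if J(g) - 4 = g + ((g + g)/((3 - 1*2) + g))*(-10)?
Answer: -2478601/24 ≈ -1.0328e+5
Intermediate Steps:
J(g) = 4 + g - 20*g/(1 + g) (J(g) = 4 + (g + ((g + g)/((3 - 1*2) + g))*(-10)) = 4 + (g + ((2*g)/((3 - 2) + g))*(-10)) = 4 + (g + ((2*g)/(1 + g))*(-10)) = 4 + (g + (2*g/(1 + g))*(-10)) = 4 + (g - 20*g/(1 + g)) = 4 + g - 20*g/(1 + g))
J(-481) - 1*102778 = (4 + (-481)**2 - 15*(-481))/(1 - 481) - 1*102778 = (4 + 231361 + 7215)/(-480) - 102778 = -1/480*238580 - 102778 = -11929/24 - 102778 = -2478601/24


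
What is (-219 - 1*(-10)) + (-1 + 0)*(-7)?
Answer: -202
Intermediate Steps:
(-219 - 1*(-10)) + (-1 + 0)*(-7) = (-219 + 10) - 1*(-7) = -209 + 7 = -202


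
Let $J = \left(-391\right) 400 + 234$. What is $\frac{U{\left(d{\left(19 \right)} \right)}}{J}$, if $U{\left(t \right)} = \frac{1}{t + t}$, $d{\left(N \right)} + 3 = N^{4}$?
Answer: $- \frac{1}{40702481576} \approx -2.4569 \cdot 10^{-11}$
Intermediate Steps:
$d{\left(N \right)} = -3 + N^{4}$
$U{\left(t \right)} = \frac{1}{2 t}$
$J = -156166$ ($J = -156400 + 234 = -156166$)
$\frac{U{\left(d{\left(19 \right)} \right)}}{J} = \frac{\frac{1}{2} \frac{1}{-3 + 19^{4}}}{-156166} = \frac{1}{2 \left(-3 + 130321\right)} \left(- \frac{1}{156166}\right) = \frac{1}{2 \cdot 130318} \left(- \frac{1}{156166}\right) = \frac{1}{2} \cdot \frac{1}{130318} \left(- \frac{1}{156166}\right) = \frac{1}{260636} \left(- \frac{1}{156166}\right) = - \frac{1}{40702481576}$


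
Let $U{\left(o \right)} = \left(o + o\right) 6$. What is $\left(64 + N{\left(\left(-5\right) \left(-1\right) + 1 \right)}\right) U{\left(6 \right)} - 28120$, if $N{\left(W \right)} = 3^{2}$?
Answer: $-22864$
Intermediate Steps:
$U{\left(o \right)} = 12 o$ ($U{\left(o \right)} = 2 o 6 = 12 o$)
$N{\left(W \right)} = 9$
$\left(64 + N{\left(\left(-5\right) \left(-1\right) + 1 \right)}\right) U{\left(6 \right)} - 28120 = \left(64 + 9\right) 12 \cdot 6 - 28120 = 73 \cdot 72 - 28120 = 5256 - 28120 = -22864$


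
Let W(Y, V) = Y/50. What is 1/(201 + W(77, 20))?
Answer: 50/10127 ≈ 0.0049373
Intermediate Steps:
W(Y, V) = Y/50 (W(Y, V) = Y*(1/50) = Y/50)
1/(201 + W(77, 20)) = 1/(201 + (1/50)*77) = 1/(201 + 77/50) = 1/(10127/50) = 50/10127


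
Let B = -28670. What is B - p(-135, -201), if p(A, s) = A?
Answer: -28535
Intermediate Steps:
B - p(-135, -201) = -28670 - 1*(-135) = -28670 + 135 = -28535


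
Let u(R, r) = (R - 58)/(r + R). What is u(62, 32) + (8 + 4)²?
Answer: 6770/47 ≈ 144.04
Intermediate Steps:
u(R, r) = (-58 + R)/(R + r)
u(62, 32) + (8 + 4)² = (-58 + 62)/(62 + 32) + (8 + 4)² = 4/94 + 12² = (1/94)*4 + 144 = 2/47 + 144 = 6770/47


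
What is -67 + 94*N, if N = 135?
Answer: 12623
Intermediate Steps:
-67 + 94*N = -67 + 94*135 = -67 + 12690 = 12623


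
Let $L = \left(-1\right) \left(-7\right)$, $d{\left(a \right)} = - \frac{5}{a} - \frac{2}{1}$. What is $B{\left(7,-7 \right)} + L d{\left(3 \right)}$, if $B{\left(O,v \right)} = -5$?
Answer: $- \frac{92}{3} \approx -30.667$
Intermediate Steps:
$d{\left(a \right)} = -2 - \frac{5}{a}$ ($d{\left(a \right)} = - \frac{5}{a} - 2 = -2 - \frac{5}{a}$)
$L = 7$
$B{\left(7,-7 \right)} + L d{\left(3 \right)} = -5 + 7 \left(-2 - \frac{5}{3}\right) = -5 + 7 \left(- \frac{11}{3}\right) = -5 - \frac{77}{3} = - \frac{92}{3}$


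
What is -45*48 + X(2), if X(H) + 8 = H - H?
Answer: -2168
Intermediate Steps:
X(H) = -8 (X(H) = -8 + (H - H) = -8 + 0 = -8)
-45*48 + X(2) = -45*48 - 8 = -2160 - 8 = -2168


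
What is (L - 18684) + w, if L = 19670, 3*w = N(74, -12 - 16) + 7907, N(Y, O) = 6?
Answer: 10871/3 ≈ 3623.7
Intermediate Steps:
w = 7913/3 (w = (6 + 7907)/3 = (⅓)*7913 = 7913/3 ≈ 2637.7)
(L - 18684) + w = (19670 - 18684) + 7913/3 = 986 + 7913/3 = 10871/3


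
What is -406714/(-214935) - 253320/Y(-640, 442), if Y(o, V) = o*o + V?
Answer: 8023034842/6295169805 ≈ 1.2745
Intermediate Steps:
Y(o, V) = V + o**2 (Y(o, V) = o**2 + V = V + o**2)
-406714/(-214935) - 253320/Y(-640, 442) = -406714/(-214935) - 253320/(442 + (-640)**2) = -406714*(-1/214935) - 253320/(442 + 409600) = 58102/30705 - 253320/410042 = 58102/30705 - 253320*1/410042 = 58102/30705 - 126660/205021 = 8023034842/6295169805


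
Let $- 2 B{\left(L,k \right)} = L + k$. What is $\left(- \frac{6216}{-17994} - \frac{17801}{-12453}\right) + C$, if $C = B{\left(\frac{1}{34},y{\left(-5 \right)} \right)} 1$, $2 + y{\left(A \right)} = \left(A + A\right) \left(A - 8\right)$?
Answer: $- \frac{22580290945}{362795028} \approx -62.24$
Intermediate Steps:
$y{\left(A \right)} = -2 + 2 A \left(-8 + A\right)$ ($y{\left(A \right)} = -2 + \left(A + A\right) \left(A - 8\right) = -2 + 2 A \left(-8 + A\right)$)
$B{\left(L,k \right)} = - \frac{L}{2} - \frac{k}{2}$ ($B{\left(L,k \right)} = - \frac{L + k}{2} = - \frac{L}{2} - \frac{k}{2}$)
$C = - \frac{4353}{68}$ ($C = \left(- \frac{1}{2 \cdot 34} - \frac{-2 - -80 + 2 \left(-5\right)^{2}}{2}\right) 1 = \left(\left(- \frac{1}{2}\right) \frac{1}{34} - \frac{-2 + 80 + 2 \cdot 25}{2}\right) 1 = \left(- \frac{1}{68} - \frac{-2 + 80 + 50}{2}\right) 1 = \left(- \frac{1}{68} - 64\right) 1 = \left(- \frac{4353}{68}\right) 1 = - \frac{4353}{68} \approx -64.015$)
$\left(- \frac{6216}{-17994} - \frac{17801}{-12453}\right) + C = \left(- \frac{6216}{-17994} - \frac{17801}{-12453}\right) - \frac{4353}{68} = \left(\left(-6216\right) \left(- \frac{1}{17994}\right) - - \frac{2543}{1779}\right) - \frac{4353}{68} = \left(\frac{1036}{2999} + \frac{2543}{1779}\right) - \frac{4353}{68} = \frac{9469501}{5335221} - \frac{4353}{68} = - \frac{22580290945}{362795028}$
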